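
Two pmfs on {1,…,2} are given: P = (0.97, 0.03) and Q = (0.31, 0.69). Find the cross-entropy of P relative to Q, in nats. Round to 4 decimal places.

1.1472 nats

H(P,Q) = −Σ p·ln q.
  −0.97·ln(0.31) = 1.13605
  −0.03·ln(0.69) = 0.01113
H(P,Q) = 1.1472 nats.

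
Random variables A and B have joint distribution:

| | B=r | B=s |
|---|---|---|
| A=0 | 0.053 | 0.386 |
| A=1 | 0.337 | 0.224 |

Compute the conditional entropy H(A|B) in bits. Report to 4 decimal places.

0.8022 bits

Marginals: p(A) = (0.4390, 0.5610), p(B) = (0.3900, 0.6100).
H(A|B) = Σ p(B) · H(A|B=·).
  B=r: p=0.3900, H(A|B=r) = 0.5734
  B=s: p=0.6100, H(A|B=s) = 0.9485
Weighted sum = 0.8022 bits.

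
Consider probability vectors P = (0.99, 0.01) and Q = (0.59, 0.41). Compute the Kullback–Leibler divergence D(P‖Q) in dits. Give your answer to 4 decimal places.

0.2064 dits

D(P‖Q) = Σ p·log₁₀(p/q).
  0.99·log₁₀(0.99/0.59) = 0.22254
  0.01·log₁₀(0.01/0.41) = -0.01613
D(P‖Q) = 0.2064 dits.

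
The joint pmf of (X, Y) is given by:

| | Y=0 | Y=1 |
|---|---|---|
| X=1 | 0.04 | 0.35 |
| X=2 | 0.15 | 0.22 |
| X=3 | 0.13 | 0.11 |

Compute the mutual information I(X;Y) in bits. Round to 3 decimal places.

0.119 bits

Marginals: p(X) = (0.3900, 0.3700, 0.2400), p(Y) = (0.3200, 0.6800).
I(X;Y) = Σ p(x,y)·log₂[p(x,y)/(p(x)p(y))].
  (1,0): 0.04·log₂(0.3205) = -0.0657
  (1,1): 0.35·log₂(1.3198) = 0.1401
  (2,0): 0.15·log₂(1.2669) = 0.0512
  (2,1): 0.22·log₂(0.8744) = -0.0426
  (3,0): 0.13·log₂(1.6927) = 0.0987
  (3,1): 0.11·log₂(0.6740) = -0.0626
Sum = 0.119 bits.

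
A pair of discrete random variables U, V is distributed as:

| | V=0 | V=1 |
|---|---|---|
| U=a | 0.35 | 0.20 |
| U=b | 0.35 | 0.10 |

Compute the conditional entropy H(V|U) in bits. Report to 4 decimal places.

0.8640 bits

Marginals: p(U) = (0.5500, 0.4500), p(V) = (0.7000, 0.3000).
H(V|U) = Σ p(U) · H(V|U=·).
  U=a: p=0.5500, H(V|U=a) = 0.9457
  U=b: p=0.4500, H(V|U=b) = 0.7642
Weighted sum = 0.8640 bits.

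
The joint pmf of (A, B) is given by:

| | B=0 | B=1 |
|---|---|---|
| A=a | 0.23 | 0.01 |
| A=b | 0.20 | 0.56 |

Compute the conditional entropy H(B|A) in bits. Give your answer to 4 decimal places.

0.6919 bits

Marginals: p(A) = (0.2400, 0.7600), p(B) = (0.4300, 0.5700).
H(B|A) = Σ p(A) · H(B|A=·).
  A=a: p=0.2400, H(B|A=a) = 0.2499
  A=b: p=0.7600, H(B|A=b) = 0.8315
Weighted sum = 0.6919 bits.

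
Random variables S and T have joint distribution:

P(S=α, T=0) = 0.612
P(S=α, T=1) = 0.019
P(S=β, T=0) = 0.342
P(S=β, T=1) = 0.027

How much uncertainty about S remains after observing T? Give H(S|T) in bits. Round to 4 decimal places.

Chain rule: H(S|T) = H(S,T) − H(T).
Marginals: p(S) = (0.6310, 0.3690), p(T) = (0.9540, 0.0460).
H(S,T) = 1.2123 bits; H(T) = 0.2692 bits.
H(S|T) = 1.2123 − 0.2692 = 0.9431 bits.

0.9431 bits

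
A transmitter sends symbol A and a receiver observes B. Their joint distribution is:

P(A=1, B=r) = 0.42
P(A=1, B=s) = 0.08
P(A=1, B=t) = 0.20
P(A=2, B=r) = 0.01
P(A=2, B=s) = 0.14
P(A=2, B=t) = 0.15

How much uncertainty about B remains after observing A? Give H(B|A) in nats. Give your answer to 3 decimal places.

0.883 nats

Chain rule: H(B|A) = H(A,B) − H(A).
Marginals: p(A) = (0.7000, 0.3000), p(B) = (0.4300, 0.2200, 0.3500).
H(A,B) = 1.4942 nats; H(A) = 0.6109 nats.
H(B|A) = 1.4942 − 0.6109 = 0.883 nats.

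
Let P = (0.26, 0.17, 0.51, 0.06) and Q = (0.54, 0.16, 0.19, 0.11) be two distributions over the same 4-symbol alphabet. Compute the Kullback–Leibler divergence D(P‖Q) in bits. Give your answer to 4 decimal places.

D(P‖Q) = Σ p·log₂(p/q).
  0.26·log₂(0.26/0.54) = -0.27416
  0.17·log₂(0.17/0.16) = 0.01487
  0.51·log₂(0.51/0.19) = 0.72649
  0.06·log₂(0.06/0.11) = -0.05247
D(P‖Q) = 0.4147 bits.

0.4147 bits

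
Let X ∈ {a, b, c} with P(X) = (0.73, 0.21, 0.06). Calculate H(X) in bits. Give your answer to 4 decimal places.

1.0478 bits

H(X) = −Σ p·log₂ p.
  −(0.73)·log₂(0.73) = 0.33144
  −(0.21)·log₂(0.21) = 0.47282
  −(0.06)·log₂(0.06) = 0.24353
Sum: 0.33144 + 0.47282 + 0.24353 = 1.0478 bits.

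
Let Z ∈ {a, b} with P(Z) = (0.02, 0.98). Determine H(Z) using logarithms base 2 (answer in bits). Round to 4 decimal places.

H(Z) = −Σ p·log₂ p.
  −(0.02)·log₂(0.02) = 0.11288
  −(0.98)·log₂(0.98) = 0.02856
Sum: 0.11288 + 0.02856 = 0.1414 bits.

0.1414 bits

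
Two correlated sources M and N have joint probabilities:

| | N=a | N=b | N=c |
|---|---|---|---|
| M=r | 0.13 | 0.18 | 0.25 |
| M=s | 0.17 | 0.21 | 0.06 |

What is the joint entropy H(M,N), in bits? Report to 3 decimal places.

2.479 bits

H(M,N) = −Σ p(x,y)·log₂ p(x,y) over all 6 cells.
  cell (r,a): −0.13·log₂0.13 = 0.3826
  cell (r,b): −0.18·log₂0.18 = 0.4453
  cell (r,c): −0.25·log₂0.25 = 0.5000
  cell (s,a): −0.17·log₂0.17 = 0.4346
  cell (s,b): −0.21·log₂0.21 = 0.4728
  cell (s,c): −0.06·log₂0.06 = 0.2435
Sum = 2.479 bits.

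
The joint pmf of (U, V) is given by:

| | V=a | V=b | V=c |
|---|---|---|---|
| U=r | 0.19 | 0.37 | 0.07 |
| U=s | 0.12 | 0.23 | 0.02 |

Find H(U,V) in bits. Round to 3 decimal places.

H(U,V) = −Σ p(x,y)·log₂ p(x,y) over all 6 cells.
  cell (r,a): −0.19·log₂0.19 = 0.4552
  cell (r,b): −0.37·log₂0.37 = 0.5307
  cell (r,c): −0.07·log₂0.07 = 0.2686
  cell (s,a): −0.12·log₂0.12 = 0.3671
  cell (s,b): −0.23·log₂0.23 = 0.4877
  cell (s,c): −0.02·log₂0.02 = 0.1129
Sum = 2.222 bits.

2.222 bits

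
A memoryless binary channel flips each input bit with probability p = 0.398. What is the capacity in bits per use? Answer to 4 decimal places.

0.0302 bits

Binary symmetric channel: C = 1 − h₂(ε) where h₂ is the binary entropy function.
h₂(0.398) = −0.398·log₂0.398 − 0.602·log₂0.602 = 0.9698.
C = 1 − 0.9698 = 0.0302 bits per channel use.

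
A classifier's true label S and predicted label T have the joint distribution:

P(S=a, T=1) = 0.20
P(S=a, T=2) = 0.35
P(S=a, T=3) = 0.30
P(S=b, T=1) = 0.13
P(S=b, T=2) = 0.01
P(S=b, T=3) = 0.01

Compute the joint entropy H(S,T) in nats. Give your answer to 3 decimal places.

H(S,T) = −Σ p(x,y)·ln p(x,y) over all 6 cells.
  cell (a,1): −0.20·ln0.20 = 0.3219
  cell (a,2): −0.35·ln0.35 = 0.3674
  cell (a,3): −0.30·ln0.30 = 0.3612
  cell (b,1): −0.13·ln0.13 = 0.2652
  cell (b,2): −0.01·ln0.01 = 0.0461
  cell (b,3): −0.01·ln0.01 = 0.0461
Sum = 1.408 nats.

1.408 nats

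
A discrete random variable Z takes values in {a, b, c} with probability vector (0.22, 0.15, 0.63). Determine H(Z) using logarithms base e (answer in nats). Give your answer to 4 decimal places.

0.9088 nats

H(Z) = −Σ p·ln p.
  −(0.22)·ln(0.22) = 0.33311
  −(0.15)·ln(0.15) = 0.28457
  −(0.63)·ln(0.63) = 0.29108
Sum: 0.33311 + 0.28457 + 0.29108 = 0.9088 nats.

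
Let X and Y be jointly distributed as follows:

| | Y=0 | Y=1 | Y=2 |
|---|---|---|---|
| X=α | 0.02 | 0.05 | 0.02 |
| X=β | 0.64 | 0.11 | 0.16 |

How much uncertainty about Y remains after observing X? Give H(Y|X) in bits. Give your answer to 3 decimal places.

Marginals: p(X) = (0.0900, 0.9100), p(Y) = (0.6600, 0.1600, 0.1800).
H(Y|X) = Σ p(X) · H(Y|X=·).
  X=α: p=0.0900, H(Y|X=α) = 1.4355
  X=β: p=0.9100, H(Y|X=β) = 1.1665
Weighted sum = 1.191 bits.

1.191 bits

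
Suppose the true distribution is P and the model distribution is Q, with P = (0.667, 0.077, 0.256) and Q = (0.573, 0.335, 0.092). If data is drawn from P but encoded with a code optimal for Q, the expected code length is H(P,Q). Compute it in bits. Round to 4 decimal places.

1.5386 bits

H(P,Q) = −Σ p·log₂ q.
  −0.667·log₂(0.573) = 0.53586
  −0.077·log₂(0.335) = 0.12149
  −0.256·log₂(0.092) = 0.88121
H(P,Q) = 1.5386 bits.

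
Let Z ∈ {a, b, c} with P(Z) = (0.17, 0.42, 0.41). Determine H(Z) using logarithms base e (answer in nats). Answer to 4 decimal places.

1.0311 nats

H(Z) = −Σ p·ln p.
  −(0.17)·ln(0.17) = 0.30123
  −(0.42)·ln(0.42) = 0.36435
  −(0.41)·ln(0.41) = 0.36556
Sum: 0.30123 + 0.36435 + 0.36556 = 1.0311 nats.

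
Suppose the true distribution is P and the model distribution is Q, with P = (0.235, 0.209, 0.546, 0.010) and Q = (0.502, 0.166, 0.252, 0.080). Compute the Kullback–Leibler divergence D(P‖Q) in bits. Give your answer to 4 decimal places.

D(P‖Q) = Σ p·log₂(p/q).
  0.235·log₂(0.235/0.502) = -0.25733
  0.209·log₂(0.209/0.166) = 0.06945
  0.546·log₂(0.546/0.252) = 0.60905
  0.010·log₂(0.010/0.080) = -0.03000
D(P‖Q) = 0.3912 bits.

0.3912 bits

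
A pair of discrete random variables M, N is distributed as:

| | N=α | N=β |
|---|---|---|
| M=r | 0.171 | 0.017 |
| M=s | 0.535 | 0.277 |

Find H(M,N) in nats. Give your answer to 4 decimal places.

H(M,N) = −Σ p(x,y)·ln p(x,y) over all 4 cells.
  cell (r,α): −0.171·ln0.171 = 0.30200
  cell (r,β): −0.017·ln0.017 = 0.06927
  cell (s,α): −0.535·ln0.535 = 0.33464
  cell (s,β): −0.277·ln0.277 = 0.35560
Sum = 1.0615 nats.

1.0615 nats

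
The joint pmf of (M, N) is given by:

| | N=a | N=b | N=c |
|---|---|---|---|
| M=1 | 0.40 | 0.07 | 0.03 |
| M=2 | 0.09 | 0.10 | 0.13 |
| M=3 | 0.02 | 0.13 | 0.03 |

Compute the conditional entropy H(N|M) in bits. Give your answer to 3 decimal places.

Chain rule: H(N|M) = H(M,N) − H(M).
Marginals: p(M) = (0.5000, 0.3200, 0.1800), p(N) = (0.5100, 0.3000, 0.1900).
H(M,N) = 2.6239 bits; H(M) = 1.4713 bits.
H(N|M) = 2.6239 − 1.4713 = 1.153 bits.

1.153 bits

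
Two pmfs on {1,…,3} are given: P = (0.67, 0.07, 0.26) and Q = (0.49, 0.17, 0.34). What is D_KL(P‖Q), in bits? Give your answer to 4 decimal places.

0.1122 bits

D(P‖Q) = Σ p·log₂(p/q).
  0.67·log₂(0.67/0.49) = 0.30242
  0.07·log₂(0.07/0.17) = -0.08961
  0.26·log₂(0.26/0.34) = -0.10063
D(P‖Q) = 0.1122 bits.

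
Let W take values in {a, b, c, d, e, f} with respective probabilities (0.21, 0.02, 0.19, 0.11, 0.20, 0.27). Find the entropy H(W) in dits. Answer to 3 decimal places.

0.712 dits

H(W) = −Σ p·log₁₀ p.
  −(0.21)·log₁₀(0.21) = 0.1423
  −(0.02)·log₁₀(0.02) = 0.0340
  −(0.19)·log₁₀(0.19) = 0.1370
  −(0.11)·log₁₀(0.11) = 0.1054
  −(0.20)·log₁₀(0.20) = 0.1398
  −(0.27)·log₁₀(0.27) = 0.1535
Sum: 0.1423 + 0.0340 + 0.1370 + 0.1054 + 0.1398 + 0.1535 = 0.712 dits.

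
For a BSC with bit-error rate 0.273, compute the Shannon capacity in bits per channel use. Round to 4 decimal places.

0.1543 bits

Binary symmetric channel: C = 1 − h₂(ε) where h₂ is the binary entropy function.
h₂(0.273) = −0.273·log₂0.273 − 0.727·log₂0.727 = 0.8457.
C = 1 − 0.8457 = 0.1543 bits per channel use.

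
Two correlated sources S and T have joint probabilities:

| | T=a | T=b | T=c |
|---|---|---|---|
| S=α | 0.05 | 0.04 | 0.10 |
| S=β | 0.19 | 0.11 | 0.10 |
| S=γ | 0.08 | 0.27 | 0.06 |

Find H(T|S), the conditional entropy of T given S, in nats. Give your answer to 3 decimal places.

Marginals: p(S) = (0.1900, 0.4000, 0.4100), p(T) = (0.3200, 0.4200, 0.2600).
H(T|S) = Σ p(S) · H(T|S=·).
  S=α: p=0.1900, H(T|S=α) = 1.0172
  S=β: p=0.4000, H(T|S=β) = 1.0552
  S=γ: p=0.4100, H(T|S=γ) = 0.8752
Weighted sum = 0.974 nats.

0.974 nats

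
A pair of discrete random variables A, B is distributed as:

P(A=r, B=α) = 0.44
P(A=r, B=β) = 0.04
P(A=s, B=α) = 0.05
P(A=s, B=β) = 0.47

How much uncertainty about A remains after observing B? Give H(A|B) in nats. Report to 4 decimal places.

Marginals: p(A) = (0.4800, 0.5200), p(B) = (0.4900, 0.5100).
H(A|B) = Σ p(B) · H(A|B=·).
  B=α: p=0.4900, H(A|B=α) = 0.3295
  B=β: p=0.5100, H(A|B=β) = 0.2749
Weighted sum = 0.3017 nats.

0.3017 nats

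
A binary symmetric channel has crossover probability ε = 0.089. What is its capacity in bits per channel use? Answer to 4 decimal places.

Binary symmetric channel: C = 1 − h₂(ε) where h₂ is the binary entropy function.
h₂(0.089) = −0.089·log₂0.089 − 0.911·log₂0.911 = 0.4331.
C = 1 − 0.4331 = 0.5669 bits per channel use.

0.5669 bits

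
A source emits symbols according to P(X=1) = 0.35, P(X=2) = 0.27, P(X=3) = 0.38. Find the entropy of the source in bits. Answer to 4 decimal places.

H(X) = −Σ p·log₂ p.
  −(0.35)·log₂(0.35) = 0.53010
  −(0.27)·log₂(0.27) = 0.51002
  −(0.38)·log₂(0.38) = 0.53045
Sum: 0.53010 + 0.51002 + 0.53045 = 1.5706 bits.

1.5706 bits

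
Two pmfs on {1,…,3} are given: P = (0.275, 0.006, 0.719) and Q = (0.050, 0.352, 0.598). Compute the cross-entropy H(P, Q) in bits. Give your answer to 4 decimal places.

1.7309 bits

H(P,Q) = −Σ p·log₂ q.
  −0.275·log₂(0.050) = 1.18853
  −0.006·log₂(0.352) = 0.00904
  −0.719·log₂(0.598) = 0.53334
H(P,Q) = 1.7309 bits.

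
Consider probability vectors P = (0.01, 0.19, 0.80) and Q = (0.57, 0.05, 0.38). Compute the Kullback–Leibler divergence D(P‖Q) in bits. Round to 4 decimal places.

1.1668 bits

D(P‖Q) = Σ p·log₂(p/q).
  0.01·log₂(0.01/0.57) = -0.05833
  0.19·log₂(0.19/0.05) = 0.36594
  0.80·log₂(0.80/0.38) = 0.85920
D(P‖Q) = 1.1668 bits.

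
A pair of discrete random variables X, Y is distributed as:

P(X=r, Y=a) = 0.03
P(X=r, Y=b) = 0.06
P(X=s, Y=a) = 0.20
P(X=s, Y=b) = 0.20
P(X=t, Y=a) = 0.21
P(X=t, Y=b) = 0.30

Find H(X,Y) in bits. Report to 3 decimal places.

2.318 bits

H(X,Y) = −Σ p(x,y)·log₂ p(x,y) over all 6 cells.
  cell (r,a): −0.03·log₂0.03 = 0.1518
  cell (r,b): −0.06·log₂0.06 = 0.2435
  cell (s,a): −0.20·log₂0.20 = 0.4644
  cell (s,b): −0.20·log₂0.20 = 0.4644
  cell (t,a): −0.21·log₂0.21 = 0.4728
  cell (t,b): −0.30·log₂0.30 = 0.5211
Sum = 2.318 bits.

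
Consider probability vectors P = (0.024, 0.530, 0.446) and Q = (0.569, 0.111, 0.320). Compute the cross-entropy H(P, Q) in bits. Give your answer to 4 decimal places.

2.4335 bits

H(P,Q) = −Σ p·log₂ q.
  −0.024·log₂(0.569) = 0.01952
  −0.530·log₂(0.111) = 1.68083
  −0.446·log₂(0.320) = 0.73316
H(P,Q) = 2.4335 bits.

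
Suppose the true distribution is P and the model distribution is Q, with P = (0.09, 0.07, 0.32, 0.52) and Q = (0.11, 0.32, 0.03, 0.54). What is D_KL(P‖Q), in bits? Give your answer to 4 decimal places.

D(P‖Q) = Σ p·log₂(p/q).
  0.09·log₂(0.09/0.11) = -0.02606
  0.07·log₂(0.07/0.32) = -0.15349
  0.32·log₂(0.32/0.03) = 1.09281
  0.52·log₂(0.52/0.54) = -0.02831
D(P‖Q) = 0.8850 bits.

0.8850 bits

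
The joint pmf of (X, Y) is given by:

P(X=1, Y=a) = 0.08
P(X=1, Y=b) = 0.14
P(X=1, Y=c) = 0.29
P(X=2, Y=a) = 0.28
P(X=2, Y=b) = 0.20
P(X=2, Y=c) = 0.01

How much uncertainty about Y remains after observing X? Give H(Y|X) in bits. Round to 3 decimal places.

1.252 bits

Marginals: p(X) = (0.5100, 0.4900), p(Y) = (0.3600, 0.3400, 0.3000).
H(Y|X) = Σ p(X) · H(Y|X=·).
  X=1: p=0.5100, H(Y|X=1) = 1.3943
  X=2: p=0.4900, H(Y|X=2) = 1.1036
Weighted sum = 1.252 bits.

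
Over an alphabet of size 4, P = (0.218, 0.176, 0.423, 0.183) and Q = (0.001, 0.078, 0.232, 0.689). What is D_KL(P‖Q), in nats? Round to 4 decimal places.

D(P‖Q) = Σ p·ln(p/q).
  0.218·ln(0.218/0.001) = 1.17382
  0.176·ln(0.176/0.078) = 0.14322
  0.423·ln(0.423/0.232) = 0.25407
  0.183·ln(0.183/0.689) = -0.24261
D(P‖Q) = 1.3285 nats.

1.3285 nats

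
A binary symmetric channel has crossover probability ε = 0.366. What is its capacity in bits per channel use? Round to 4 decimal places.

0.0524 bits

Binary symmetric channel: C = 1 − h₂(ε) where h₂ is the binary entropy function.
h₂(0.366) = −0.366·log₂0.366 − 0.634·log₂0.634 = 0.9476.
C = 1 − 0.9476 = 0.0524 bits per channel use.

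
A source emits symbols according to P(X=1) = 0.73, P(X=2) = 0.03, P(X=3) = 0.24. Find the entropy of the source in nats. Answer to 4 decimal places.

0.6774 nats

H(X) = −Σ p·ln p.
  −(0.73)·ln(0.73) = 0.22974
  −(0.03)·ln(0.03) = 0.10520
  −(0.24)·ln(0.24) = 0.34251
Sum: 0.22974 + 0.10520 + 0.34251 = 0.6774 nats.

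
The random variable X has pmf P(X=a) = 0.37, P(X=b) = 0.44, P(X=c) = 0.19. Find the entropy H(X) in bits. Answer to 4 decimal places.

1.5071 bits

H(X) = −Σ p·log₂ p.
  −(0.37)·log₂(0.37) = 0.53073
  −(0.44)·log₂(0.44) = 0.52115
  −(0.19)·log₂(0.19) = 0.45523
Sum: 0.53073 + 0.52115 + 0.45523 = 1.5071 bits.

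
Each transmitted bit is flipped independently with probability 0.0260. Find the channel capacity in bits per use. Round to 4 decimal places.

0.8261 bits

Binary symmetric channel: C = 1 − h₂(ε) where h₂ is the binary entropy function.
h₂(0.0260) = −0.0260·log₂0.0260 − 0.9740·log₂0.9740 = 0.1739.
C = 1 − 0.1739 = 0.8261 bits per channel use.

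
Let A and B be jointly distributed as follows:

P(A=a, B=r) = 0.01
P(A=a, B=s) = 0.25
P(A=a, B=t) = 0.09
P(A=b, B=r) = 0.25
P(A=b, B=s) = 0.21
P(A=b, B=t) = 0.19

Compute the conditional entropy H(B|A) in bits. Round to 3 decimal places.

1.373 bits

Chain rule: H(B|A) = H(A,B) − H(A).
Marginals: p(A) = (0.3500, 0.6500), p(B) = (0.2600, 0.4600, 0.2800).
H(A,B) = 2.3071 bits; H(A) = 0.9341 bits.
H(B|A) = 2.3071 − 0.9341 = 1.373 bits.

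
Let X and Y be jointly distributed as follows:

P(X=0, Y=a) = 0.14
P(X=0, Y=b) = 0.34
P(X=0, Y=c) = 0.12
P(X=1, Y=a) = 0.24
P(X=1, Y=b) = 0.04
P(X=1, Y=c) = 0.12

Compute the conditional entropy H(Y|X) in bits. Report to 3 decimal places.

Chain rule: H(Y|X) = H(X,Y) − H(X).
Marginals: p(X) = (0.6000, 0.4000), p(Y) = (0.3800, 0.3800, 0.2400).
H(X,Y) = 2.3403 bits; H(X) = 0.9710 bits.
H(Y|X) = 2.3403 − 0.9710 = 1.369 bits.

1.369 bits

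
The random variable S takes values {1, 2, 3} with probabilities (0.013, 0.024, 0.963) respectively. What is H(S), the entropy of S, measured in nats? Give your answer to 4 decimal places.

H(S) = −Σ p·ln p.
  −(0.013)·ln(0.013) = 0.05646
  −(0.024)·ln(0.024) = 0.08951
  −(0.963)·ln(0.963) = 0.03631
Sum: 0.05646 + 0.08951 + 0.03631 = 0.1823 nats.

0.1823 nats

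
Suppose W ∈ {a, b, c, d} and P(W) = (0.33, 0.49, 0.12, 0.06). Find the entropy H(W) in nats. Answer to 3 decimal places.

1.139 nats

H(W) = −Σ p·ln p.
  −(0.33)·ln(0.33) = 0.3659
  −(0.49)·ln(0.49) = 0.3495
  −(0.12)·ln(0.12) = 0.2544
  −(0.06)·ln(0.06) = 0.1688
Sum: 0.3659 + 0.3495 + 0.2544 + 0.1688 = 1.139 nats.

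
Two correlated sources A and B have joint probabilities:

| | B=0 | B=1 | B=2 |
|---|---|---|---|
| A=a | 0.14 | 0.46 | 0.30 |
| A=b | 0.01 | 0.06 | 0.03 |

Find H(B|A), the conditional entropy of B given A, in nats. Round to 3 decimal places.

0.989 nats

Chain rule: H(B|A) = H(A,B) − H(A).
Marginals: p(A) = (0.9000, 0.1000), p(B) = (0.1500, 0.5200, 0.3300).
H(A,B) = 1.3137 nats; H(A) = 0.3251 nats.
H(B|A) = 1.3137 − 0.3251 = 0.989 nats.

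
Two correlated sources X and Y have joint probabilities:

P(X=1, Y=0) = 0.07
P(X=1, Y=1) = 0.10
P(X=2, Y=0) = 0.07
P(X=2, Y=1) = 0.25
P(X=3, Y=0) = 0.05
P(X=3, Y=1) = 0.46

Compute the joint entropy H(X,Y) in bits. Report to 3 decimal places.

H(X,Y) = −Σ p(x,y)·log₂ p(x,y) over all 6 cells.
  cell (1,0): −0.07·log₂0.07 = 0.2686
  cell (1,1): −0.10·log₂0.10 = 0.3322
  cell (2,0): −0.07·log₂0.07 = 0.2686
  cell (2,1): −0.25·log₂0.25 = 0.5000
  cell (3,0): −0.05·log₂0.05 = 0.2161
  cell (3,1): −0.46·log₂0.46 = 0.5153
Sum = 2.101 bits.

2.101 bits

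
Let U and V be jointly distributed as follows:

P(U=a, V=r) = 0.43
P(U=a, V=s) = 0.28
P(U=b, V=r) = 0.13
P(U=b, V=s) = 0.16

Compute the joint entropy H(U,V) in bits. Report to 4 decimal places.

H(U,V) = −Σ p(x,y)·log₂ p(x,y) over all 4 cells.
  cell (a,r): −0.43·log₂0.43 = 0.52356
  cell (a,s): −0.28·log₂0.28 = 0.51422
  cell (b,r): −0.13·log₂0.13 = 0.38264
  cell (b,s): −0.16·log₂0.16 = 0.42302
Sum = 1.8434 bits.

1.8434 bits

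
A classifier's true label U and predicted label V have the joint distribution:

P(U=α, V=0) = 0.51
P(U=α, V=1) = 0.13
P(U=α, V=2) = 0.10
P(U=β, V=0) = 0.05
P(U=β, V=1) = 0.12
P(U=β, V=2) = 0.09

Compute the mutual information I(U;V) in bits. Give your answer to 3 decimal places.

0.144 bits

Marginals: p(U) = (0.7400, 0.2600), p(V) = (0.5600, 0.2500, 0.1900).
I(U;V) = H(U) + H(V) − H(U,V).
H(U) = 0.8267, H(V) = 1.4237, H(U,V) = 2.1061.
I(U;V) = 0.8267 + 1.4237 − 2.1061 = 0.144 bits.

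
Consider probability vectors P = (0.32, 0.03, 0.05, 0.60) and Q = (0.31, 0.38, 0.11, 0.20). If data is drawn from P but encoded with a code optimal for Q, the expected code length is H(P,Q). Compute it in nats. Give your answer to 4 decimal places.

H(P,Q) = −Σ p·ln q.
  −0.32·ln(0.31) = 0.37478
  −0.03·ln(0.38) = 0.02903
  −0.05·ln(0.11) = 0.11036
  −0.60·ln(0.20) = 0.96566
H(P,Q) = 1.4798 nats.

1.4798 nats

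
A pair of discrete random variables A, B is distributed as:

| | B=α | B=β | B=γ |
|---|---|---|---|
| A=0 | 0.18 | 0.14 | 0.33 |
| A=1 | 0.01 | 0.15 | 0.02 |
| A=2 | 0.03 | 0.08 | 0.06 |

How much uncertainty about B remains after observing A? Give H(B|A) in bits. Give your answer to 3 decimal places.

1.363 bits

Chain rule: H(B|A) = H(A,B) − H(A).
Marginals: p(A) = (0.6500, 0.1800, 0.1700), p(B) = (0.2200, 0.3700, 0.4100).
H(A,B) = 2.6469 bits; H(A) = 1.2839 bits.
H(B|A) = 2.6469 − 1.2839 = 1.363 bits.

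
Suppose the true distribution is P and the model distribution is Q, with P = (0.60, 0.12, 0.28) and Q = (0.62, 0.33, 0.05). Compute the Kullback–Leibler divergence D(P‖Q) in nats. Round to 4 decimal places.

D(P‖Q) = Σ p·ln(p/q).
  0.60·ln(0.60/0.62) = -0.01967
  0.12·ln(0.12/0.33) = -0.12139
  0.28·ln(0.28/0.05) = 0.48237
D(P‖Q) = 0.3413 nats.

0.3413 nats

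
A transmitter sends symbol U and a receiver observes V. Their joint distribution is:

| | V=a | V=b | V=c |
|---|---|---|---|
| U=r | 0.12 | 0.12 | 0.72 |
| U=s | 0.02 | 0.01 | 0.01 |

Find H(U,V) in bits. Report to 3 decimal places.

H(U,V) = −Σ p(x,y)·log₂ p(x,y) over all 6 cells.
  cell (r,a): −0.12·log₂0.12 = 0.3671
  cell (r,b): −0.12·log₂0.12 = 0.3671
  cell (r,c): −0.72·log₂0.72 = 0.3412
  cell (s,a): −0.02·log₂0.02 = 0.1129
  cell (s,b): −0.01·log₂0.01 = 0.0664
  cell (s,c): −0.01·log₂0.01 = 0.0664
Sum = 1.321 bits.

1.321 bits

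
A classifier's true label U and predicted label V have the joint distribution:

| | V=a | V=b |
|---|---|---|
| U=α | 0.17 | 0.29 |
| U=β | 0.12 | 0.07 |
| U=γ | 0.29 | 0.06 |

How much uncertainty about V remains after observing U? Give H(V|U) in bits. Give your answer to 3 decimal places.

Marginals: p(U) = (0.4600, 0.1900, 0.3500), p(V) = (0.5800, 0.4200).
H(V|U) = Σ p(U) · H(V|U=·).
  U=α: p=0.4600, H(V|U=α) = 0.9503
  U=β: p=0.1900, H(V|U=β) = 0.9495
  U=γ: p=0.3500, H(V|U=γ) = 0.6610
Weighted sum = 0.849 bits.

0.849 bits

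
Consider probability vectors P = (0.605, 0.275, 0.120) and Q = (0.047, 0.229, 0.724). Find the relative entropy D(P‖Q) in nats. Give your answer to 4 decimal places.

1.3805 nats

D(P‖Q) = Σ p·ln(p/q).
  0.605·ln(0.605/0.047) = 1.54582
  0.275·ln(0.275/0.229) = 0.05034
  0.120·ln(0.120/0.724) = -0.21568
D(P‖Q) = 1.3805 nats.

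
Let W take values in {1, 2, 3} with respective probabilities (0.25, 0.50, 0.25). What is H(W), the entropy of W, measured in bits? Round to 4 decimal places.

H(W) = −Σ p·log₂ p.
  −(0.25)·log₂(0.25) = 0.50000
  −(0.50)·log₂(0.50) = 0.50000
  −(0.25)·log₂(0.25) = 0.50000
Sum: 0.50000 + 0.50000 + 0.50000 = 1.5000 bits.

1.5000 bits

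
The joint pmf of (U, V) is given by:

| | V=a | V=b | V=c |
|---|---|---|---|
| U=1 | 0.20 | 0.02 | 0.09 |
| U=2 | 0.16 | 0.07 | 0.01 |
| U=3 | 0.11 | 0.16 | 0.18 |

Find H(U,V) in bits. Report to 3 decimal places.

2.867 bits

H(U,V) = −Σ p(x,y)·log₂ p(x,y) over all 9 cells.
  cell (1,a): −0.20·log₂0.20 = 0.4644
  cell (1,b): −0.02·log₂0.02 = 0.1129
  cell (1,c): −0.09·log₂0.09 = 0.3127
  cell (2,a): −0.16·log₂0.16 = 0.4230
  cell (2,b): −0.07·log₂0.07 = 0.2686
  cell (2,c): −0.01·log₂0.01 = 0.0664
  cell (3,a): −0.11·log₂0.11 = 0.3503
  cell (3,b): −0.16·log₂0.16 = 0.4230
  cell (3,c): −0.18·log₂0.18 = 0.4453
Sum = 2.867 bits.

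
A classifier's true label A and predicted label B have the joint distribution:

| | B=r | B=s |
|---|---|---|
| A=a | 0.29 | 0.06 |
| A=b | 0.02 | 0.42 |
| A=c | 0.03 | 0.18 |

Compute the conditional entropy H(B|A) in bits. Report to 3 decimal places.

Chain rule: H(B|A) = H(A,B) − H(A).
Marginals: p(A) = (0.3500, 0.4400, 0.2100), p(B) = (0.3400, 0.6600).
H(A,B) = 1.9970 bits; H(A) = 1.5241 bits.
H(B|A) = 1.9970 − 1.5241 = 0.473 bits.

0.473 bits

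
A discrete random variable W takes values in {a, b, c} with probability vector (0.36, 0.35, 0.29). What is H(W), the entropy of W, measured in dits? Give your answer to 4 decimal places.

H(W) = −Σ p·log₁₀ p.
  −(0.36)·log₁₀(0.36) = 0.15973
  −(0.35)·log₁₀(0.35) = 0.15958
  −(0.29)·log₁₀(0.29) = 0.15590
Sum: 0.15973 + 0.15958 + 0.15590 = 0.4752 dits.

0.4752 dits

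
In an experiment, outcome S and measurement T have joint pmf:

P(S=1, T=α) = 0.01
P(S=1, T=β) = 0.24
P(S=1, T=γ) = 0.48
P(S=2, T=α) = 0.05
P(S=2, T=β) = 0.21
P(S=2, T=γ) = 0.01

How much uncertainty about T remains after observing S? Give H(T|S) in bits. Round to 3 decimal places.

Marginals: p(S) = (0.7300, 0.2700), p(T) = (0.0600, 0.4500, 0.4900).
H(T|S) = Σ p(S) · H(T|S=·).
  S=1: p=0.7300, H(T|S=1) = 1.0101
  S=2: p=0.2700, H(T|S=2) = 0.9087
Weighted sum = 0.983 bits.

0.983 bits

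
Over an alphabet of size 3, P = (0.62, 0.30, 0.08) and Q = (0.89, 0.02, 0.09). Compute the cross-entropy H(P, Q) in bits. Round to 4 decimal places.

H(P,Q) = −Σ p·log₂ q.
  −0.62·log₂(0.89) = 0.10424
  −0.30·log₂(0.02) = 1.69316
  −0.08·log₂(0.09) = 0.27791
H(P,Q) = 2.0753 bits.

2.0753 bits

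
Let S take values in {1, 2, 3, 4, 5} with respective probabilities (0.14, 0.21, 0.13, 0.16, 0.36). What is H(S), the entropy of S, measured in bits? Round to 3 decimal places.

H(S) = −Σ p·log₂ p.
  −(0.14)·log₂(0.14) = 0.3971
  −(0.21)·log₂(0.21) = 0.4728
  −(0.13)·log₂(0.13) = 0.3826
  −(0.16)·log₂(0.16) = 0.4230
  −(0.36)·log₂(0.36) = 0.5306
Sum: 0.3971 + 0.4728 + 0.3826 + 0.4230 + 0.5306 = 2.206 bits.

2.206 bits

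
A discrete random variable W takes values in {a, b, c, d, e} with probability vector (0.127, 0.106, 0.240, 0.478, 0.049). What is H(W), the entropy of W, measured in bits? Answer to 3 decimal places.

1.938 bits

H(W) = −Σ p·log₂ p.
  −(0.127)·log₂(0.127) = 0.3781
  −(0.106)·log₂(0.106) = 0.3432
  −(0.240)·log₂(0.240) = 0.4941
  −(0.478)·log₂(0.478) = 0.5090
  −(0.049)·log₂(0.049) = 0.2132
Sum: 0.3781 + 0.3432 + 0.4941 + 0.5090 + 0.2132 = 1.938 bits.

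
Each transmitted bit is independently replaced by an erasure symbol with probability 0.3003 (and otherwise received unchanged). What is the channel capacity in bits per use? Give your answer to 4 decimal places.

Binary erasure channel: capacity C = 1 − ε.
C = 1 − 0.3003 = 0.6997 bits per channel use.

0.6997 bits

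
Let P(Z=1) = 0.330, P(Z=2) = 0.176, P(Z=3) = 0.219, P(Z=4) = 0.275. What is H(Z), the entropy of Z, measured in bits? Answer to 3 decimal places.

1.961 bits

H(Z) = −Σ p·log₂ p.
  −(0.330)·log₂(0.330) = 0.5278
  −(0.176)·log₂(0.176) = 0.4411
  −(0.219)·log₂(0.219) = 0.4798
  −(0.275)·log₂(0.275) = 0.5122
Sum: 0.5278 + 0.4411 + 0.4798 + 0.5122 = 1.961 bits.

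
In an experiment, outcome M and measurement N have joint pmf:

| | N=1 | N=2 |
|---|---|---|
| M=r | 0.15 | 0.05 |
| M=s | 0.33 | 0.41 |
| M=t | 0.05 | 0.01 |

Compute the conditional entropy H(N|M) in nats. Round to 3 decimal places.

0.648 nats

Marginals: p(M) = (0.2000, 0.7400, 0.0600), p(N) = (0.5300, 0.4700).
H(N|M) = Σ p(M) · H(N|M=·).
  M=r: p=0.2000, H(N|M=r) = 0.5623
  M=s: p=0.7400, H(N|M=s) = 0.6873
  M=t: p=0.0600, H(N|M=t) = 0.4506
Weighted sum = 0.648 nats.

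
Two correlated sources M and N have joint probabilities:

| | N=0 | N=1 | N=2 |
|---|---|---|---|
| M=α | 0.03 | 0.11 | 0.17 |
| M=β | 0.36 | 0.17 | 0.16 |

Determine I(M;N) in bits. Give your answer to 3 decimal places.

Marginals: p(M) = (0.3100, 0.6900), p(N) = (0.3900, 0.2800, 0.3300).
I(M;N) = H(M) + H(N) − H(M,N).
H(M) = 0.8932, H(N) = 1.5718, H(M,N) = 2.3249.
I(M;N) = 0.8932 + 1.5718 − 2.3249 = 0.140 bits.

0.140 bits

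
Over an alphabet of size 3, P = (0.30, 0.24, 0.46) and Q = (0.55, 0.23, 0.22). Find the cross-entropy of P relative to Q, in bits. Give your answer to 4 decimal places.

1.7725 bits

H(P,Q) = −Σ p·log₂ q.
  −0.30·log₂(0.55) = 0.25875
  −0.24·log₂(0.23) = 0.50887
  −0.46·log₂(0.22) = 1.00484
H(P,Q) = 1.7725 bits.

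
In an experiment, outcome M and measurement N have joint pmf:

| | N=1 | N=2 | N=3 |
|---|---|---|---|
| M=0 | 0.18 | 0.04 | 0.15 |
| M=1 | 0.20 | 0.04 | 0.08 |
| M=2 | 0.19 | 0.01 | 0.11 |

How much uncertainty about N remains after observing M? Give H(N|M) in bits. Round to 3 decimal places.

Chain rule: H(N|M) = H(M,N) − H(M).
Marginals: p(M) = (0.3700, 0.3200, 0.3100), p(N) = (0.5700, 0.0900, 0.3400).
H(M,N) = 2.8552 bits; H(M) = 1.5806 bits.
H(N|M) = 2.8552 − 1.5806 = 1.275 bits.

1.275 bits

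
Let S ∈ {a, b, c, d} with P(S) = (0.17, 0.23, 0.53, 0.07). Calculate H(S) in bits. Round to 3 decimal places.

H(S) = −Σ p·log₂ p.
  −(0.17)·log₂(0.17) = 0.4346
  −(0.23)·log₂(0.23) = 0.4877
  −(0.53)·log₂(0.53) = 0.4854
  −(0.07)·log₂(0.07) = 0.2686
Sum: 0.4346 + 0.4877 + 0.4854 + 0.2686 = 1.676 bits.

1.676 bits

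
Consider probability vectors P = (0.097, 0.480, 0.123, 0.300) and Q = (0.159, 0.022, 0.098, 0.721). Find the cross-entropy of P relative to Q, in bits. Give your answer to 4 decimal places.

3.4541 bits

H(P,Q) = −Σ p·log₂ q.
  −0.097·log₂(0.159) = 0.25733
  −0.480·log₂(0.022) = 2.64305
  −0.123·log₂(0.098) = 0.41218
  −0.300·log₂(0.721) = 0.14158
H(P,Q) = 3.4541 bits.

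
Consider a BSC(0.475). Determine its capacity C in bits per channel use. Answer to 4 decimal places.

Binary symmetric channel: C = 1 − h₂(ε) where h₂ is the binary entropy function.
h₂(0.475) = −0.475·log₂0.475 − 0.525·log₂0.525 = 0.9982.
C = 1 − 0.9982 = 0.0018 bits per channel use.

0.0018 bits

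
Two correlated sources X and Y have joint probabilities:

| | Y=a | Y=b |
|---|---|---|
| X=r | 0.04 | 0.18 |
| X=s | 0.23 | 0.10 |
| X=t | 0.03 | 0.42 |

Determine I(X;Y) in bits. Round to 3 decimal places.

0.280 bits

Marginals: p(X) = (0.2200, 0.3300, 0.4500), p(Y) = (0.3000, 0.7000).
I(X;Y) = Σ p(x,y)·log₂[p(x,y)/(p(x)p(y))].
  (r,a): 0.04·log₂(0.6061) = -0.0289
  (r,b): 0.18·log₂(1.1688) = 0.0405
  (s,a): 0.23·log₂(2.3232) = 0.2797
  (s,b): 0.10·log₂(0.4329) = -0.1208
  (t,a): 0.03·log₂(0.2222) = -0.0651
  (t,b): 0.42·log₂(1.3333) = 0.1743
Sum = 0.280 bits.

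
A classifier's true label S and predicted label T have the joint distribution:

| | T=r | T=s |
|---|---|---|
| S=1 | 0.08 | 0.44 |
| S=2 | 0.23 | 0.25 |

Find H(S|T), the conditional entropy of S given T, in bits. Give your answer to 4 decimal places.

Chain rule: H(S|T) = H(S,T) − H(T).
Marginals: p(S) = (0.5200, 0.4800), p(T) = (0.3100, 0.6900).
H(S,T) = 1.8003 bits; H(T) = 0.8932 bits.
H(S|T) = 1.8003 − 0.8932 = 0.9071 bits.

0.9071 bits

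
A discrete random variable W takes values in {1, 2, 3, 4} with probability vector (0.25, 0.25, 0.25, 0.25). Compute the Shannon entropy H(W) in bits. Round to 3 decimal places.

H(W) = −Σ p·log₂ p.
  −(0.25)·log₂(0.25) = 0.5000
  −(0.25)·log₂(0.25) = 0.5000
  −(0.25)·log₂(0.25) = 0.5000
  −(0.25)·log₂(0.25) = 0.5000
Sum: 0.5000 + 0.5000 + 0.5000 + 0.5000 = 2.000 bits.

2.000 bits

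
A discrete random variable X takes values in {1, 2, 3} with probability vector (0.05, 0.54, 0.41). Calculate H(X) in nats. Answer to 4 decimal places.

H(X) = −Σ p·ln p.
  −(0.05)·ln(0.05) = 0.14979
  −(0.54)·ln(0.54) = 0.33274
  −(0.41)·ln(0.41) = 0.36556
Sum: 0.14979 + 0.33274 + 0.36556 = 0.8481 nats.

0.8481 nats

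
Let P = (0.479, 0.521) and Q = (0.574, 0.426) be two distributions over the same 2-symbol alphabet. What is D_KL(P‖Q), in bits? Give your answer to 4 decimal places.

0.0263 bits

D(P‖Q) = Σ p·log₂(p/q).
  0.479·log₂(0.479/0.574) = -0.12503
  0.521·log₂(0.521/0.426) = 0.15131
D(P‖Q) = 0.0263 bits.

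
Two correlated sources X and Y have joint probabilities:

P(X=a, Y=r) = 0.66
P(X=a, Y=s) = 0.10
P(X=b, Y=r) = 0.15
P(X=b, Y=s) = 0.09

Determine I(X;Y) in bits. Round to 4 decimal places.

Marginals: p(X) = (0.7600, 0.2400), p(Y) = (0.8100, 0.1900).
I(X;Y) = H(X) + H(Y) − H(X,Y).
H(X) = 0.7950, H(Y) = 0.7015, H(X,Y) = 1.4510.
I(X;Y) = 0.7950 + 0.7015 − 1.4510 = 0.0455 bits.

0.0455 bits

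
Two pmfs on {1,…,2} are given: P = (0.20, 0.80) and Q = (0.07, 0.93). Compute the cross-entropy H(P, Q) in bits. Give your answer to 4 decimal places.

0.8511 bits

H(P,Q) = −Σ p·log₂ q.
  −0.20·log₂(0.07) = 0.76730
  −0.80·log₂(0.93) = 0.08376
H(P,Q) = 0.8511 bits.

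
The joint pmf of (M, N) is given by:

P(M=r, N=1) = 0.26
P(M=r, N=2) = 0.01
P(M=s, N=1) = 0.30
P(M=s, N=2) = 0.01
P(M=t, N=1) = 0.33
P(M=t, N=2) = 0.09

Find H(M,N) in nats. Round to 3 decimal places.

H(M,N) = −Σ p(x,y)·ln p(x,y) over all 6 cells.
  cell (r,1): −0.26·ln0.26 = 0.3502
  cell (r,2): −0.01·ln0.01 = 0.0461
  cell (s,1): −0.30·ln0.30 = 0.3612
  cell (s,2): −0.01·ln0.01 = 0.0461
  cell (t,1): −0.33·ln0.33 = 0.3659
  cell (t,2): −0.09·ln0.09 = 0.2167
Sum = 1.386 nats.

1.386 nats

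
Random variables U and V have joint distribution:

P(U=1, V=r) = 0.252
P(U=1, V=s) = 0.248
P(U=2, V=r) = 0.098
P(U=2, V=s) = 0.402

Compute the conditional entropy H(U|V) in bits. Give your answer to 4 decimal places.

Marginals: p(U) = (0.5000, 0.5000), p(V) = (0.3500, 0.6500).
H(U|V) = Σ p(V) · H(U|V=·).
  V=r: p=0.3500, H(U|V=r) = 0.8555
  V=s: p=0.6500, H(U|V=s) = 0.9591
Weighted sum = 0.9228 bits.

0.9228 bits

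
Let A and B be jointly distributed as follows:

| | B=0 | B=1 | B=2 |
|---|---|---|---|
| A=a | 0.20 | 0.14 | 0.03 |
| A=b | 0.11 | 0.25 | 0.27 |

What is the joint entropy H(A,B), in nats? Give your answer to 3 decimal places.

1.645 nats

H(A,B) = −Σ p(x,y)·ln p(x,y) over all 6 cells.
  cell (a,0): −0.20·ln0.20 = 0.3219
  cell (a,1): −0.14·ln0.14 = 0.2753
  cell (a,2): −0.03·ln0.03 = 0.1052
  cell (b,0): −0.11·ln0.11 = 0.2428
  cell (b,1): −0.25·ln0.25 = 0.3466
  cell (b,2): −0.27·ln0.27 = 0.3535
Sum = 1.645 nats.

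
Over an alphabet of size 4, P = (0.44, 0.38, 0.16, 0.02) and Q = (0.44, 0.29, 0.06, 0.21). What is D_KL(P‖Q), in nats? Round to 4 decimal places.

0.2126 nats

D(P‖Q) = Σ p·ln(p/q).
  0.44·ln(0.44/0.44) = 0.00000
  0.38·ln(0.38/0.29) = 0.10271
  0.16·ln(0.16/0.06) = 0.15693
  0.02·ln(0.02/0.21) = -0.04703
D(P‖Q) = 0.2126 nats.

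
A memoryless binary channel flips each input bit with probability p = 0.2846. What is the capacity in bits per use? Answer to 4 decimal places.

Binary symmetric channel: C = 1 − h₂(ε) where h₂ is the binary entropy function.
h₂(0.2846) = −0.2846·log₂0.2846 − 0.7154·log₂0.7154 = 0.8616.
C = 1 − 0.8616 = 0.1384 bits per channel use.

0.1384 bits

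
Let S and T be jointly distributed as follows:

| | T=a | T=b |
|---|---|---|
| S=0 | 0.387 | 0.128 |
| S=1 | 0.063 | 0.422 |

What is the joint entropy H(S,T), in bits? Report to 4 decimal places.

1.6862 bits

H(S,T) = −Σ p(x,y)·log₂ p(x,y) over all 4 cells.
  cell (0,a): −0.387·log₂0.387 = 0.53003
  cell (0,b): −0.128·log₂0.128 = 0.37962
  cell (1,a): −0.063·log₂0.063 = 0.25128
  cell (1,b): −0.422·log₂0.422 = 0.52526
Sum = 1.6862 bits.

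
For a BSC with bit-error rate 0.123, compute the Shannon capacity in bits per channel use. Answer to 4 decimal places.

0.4621 bits

Binary symmetric channel: C = 1 − h₂(ε) where h₂ is the binary entropy function.
h₂(0.123) = −0.123·log₂0.123 − 0.877·log₂0.877 = 0.5379.
C = 1 − 0.5379 = 0.4621 bits per channel use.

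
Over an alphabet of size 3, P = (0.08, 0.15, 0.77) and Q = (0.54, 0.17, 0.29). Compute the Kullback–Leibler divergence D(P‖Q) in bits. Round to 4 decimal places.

0.8373 bits

D(P‖Q) = Σ p·log₂(p/q).
  0.08·log₂(0.08/0.54) = -0.22039
  0.15·log₂(0.15/0.17) = -0.02709
  0.77·log₂(0.77/0.29) = 1.08478
D(P‖Q) = 0.8373 bits.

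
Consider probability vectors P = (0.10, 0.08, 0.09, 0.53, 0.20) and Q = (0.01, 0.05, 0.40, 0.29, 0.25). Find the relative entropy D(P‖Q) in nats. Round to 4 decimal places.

0.4086 nats

D(P‖Q) = Σ p·ln(p/q).
  0.10·ln(0.10/0.01) = 0.23026
  0.08·ln(0.08/0.05) = 0.03760
  0.09·ln(0.09/0.40) = -0.13425
  0.53·ln(0.53/0.29) = 0.31959
  0.20·ln(0.20/0.25) = -0.04463
D(P‖Q) = 0.4086 nats.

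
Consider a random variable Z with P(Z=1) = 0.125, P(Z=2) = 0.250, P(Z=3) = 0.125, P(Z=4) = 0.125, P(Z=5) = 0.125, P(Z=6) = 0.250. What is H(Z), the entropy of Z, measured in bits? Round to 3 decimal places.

H(Z) = −Σ p·log₂ p.
  −(0.125)·log₂(0.125) = 0.3750
  −(0.250)·log₂(0.250) = 0.5000
  −(0.125)·log₂(0.125) = 0.3750
  −(0.125)·log₂(0.125) = 0.3750
  −(0.125)·log₂(0.125) = 0.3750
  −(0.250)·log₂(0.250) = 0.5000
Sum: 0.3750 + 0.5000 + 0.3750 + 0.3750 + 0.3750 + 0.5000 = 2.500 bits.

2.500 bits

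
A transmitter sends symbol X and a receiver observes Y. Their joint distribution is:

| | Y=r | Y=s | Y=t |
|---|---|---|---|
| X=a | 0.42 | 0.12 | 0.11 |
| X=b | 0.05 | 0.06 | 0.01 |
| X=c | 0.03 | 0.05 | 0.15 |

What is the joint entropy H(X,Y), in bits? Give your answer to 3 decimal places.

H(X,Y) = −Σ p(x,y)·log₂ p(x,y) over all 9 cells.
  cell (a,r): −0.42·log₂0.42 = 0.5256
  cell (a,s): −0.12·log₂0.12 = 0.3671
  cell (a,t): −0.11·log₂0.11 = 0.3503
  cell (b,r): −0.05·log₂0.05 = 0.2161
  cell (b,s): −0.06·log₂0.06 = 0.2435
  cell (b,t): −0.01·log₂0.01 = 0.0664
  cell (c,r): −0.03·log₂0.03 = 0.1518
  cell (c,s): −0.05·log₂0.05 = 0.2161
  cell (c,t): −0.15·log₂0.15 = 0.4105
Sum = 2.547 bits.

2.547 bits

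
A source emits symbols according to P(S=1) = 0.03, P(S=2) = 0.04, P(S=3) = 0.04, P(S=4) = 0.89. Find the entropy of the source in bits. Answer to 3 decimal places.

H(S) = −Σ p·log₂ p.
  −(0.03)·log₂(0.03) = 0.1518
  −(0.04)·log₂(0.04) = 0.1858
  −(0.04)·log₂(0.04) = 0.1858
  −(0.89)·log₂(0.89) = 0.1496
Sum: 0.1518 + 0.1858 + 0.1858 + 0.1496 = 0.673 bits.

0.673 bits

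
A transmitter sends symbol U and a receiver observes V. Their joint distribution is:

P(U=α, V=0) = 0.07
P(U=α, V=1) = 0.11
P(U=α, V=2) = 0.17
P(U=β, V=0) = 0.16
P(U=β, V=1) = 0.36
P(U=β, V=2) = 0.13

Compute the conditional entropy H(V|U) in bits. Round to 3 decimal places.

Chain rule: H(V|U) = H(U,V) − H(U).
Marginals: p(U) = (0.3500, 0.6500), p(V) = (0.2300, 0.4700, 0.3000).
H(U,V) = 2.3897 bits; H(U) = 0.9341 bits.
H(V|U) = 2.3897 − 0.9341 = 1.456 bits.

1.456 bits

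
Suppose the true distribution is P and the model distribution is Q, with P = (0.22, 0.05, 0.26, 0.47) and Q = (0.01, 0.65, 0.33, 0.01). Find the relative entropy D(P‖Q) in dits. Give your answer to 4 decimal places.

D(P‖Q) = Σ p·log₁₀(p/q).
  0.22·log₁₀(0.22/0.01) = 0.29533
  0.05·log₁₀(0.05/0.65) = -0.05570
  0.26·log₁₀(0.26/0.33) = -0.02692
  0.47·log₁₀(0.47/0.01) = 0.78589
D(P‖Q) = 0.9986 dits.

0.9986 dits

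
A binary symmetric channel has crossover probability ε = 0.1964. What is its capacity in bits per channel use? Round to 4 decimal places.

0.2853 bits

Binary symmetric channel: C = 1 − h₂(ε) where h₂ is the binary entropy function.
h₂(0.1964) = −0.1964·log₂0.1964 − 0.8036·log₂0.8036 = 0.7147.
C = 1 − 0.7147 = 0.2853 bits per channel use.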